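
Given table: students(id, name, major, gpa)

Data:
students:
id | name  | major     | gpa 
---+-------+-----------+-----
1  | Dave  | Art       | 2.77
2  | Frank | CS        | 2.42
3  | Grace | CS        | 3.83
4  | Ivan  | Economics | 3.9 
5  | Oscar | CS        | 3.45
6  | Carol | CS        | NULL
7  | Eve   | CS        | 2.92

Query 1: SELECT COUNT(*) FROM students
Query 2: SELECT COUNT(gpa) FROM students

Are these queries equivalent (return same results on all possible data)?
No, not equivalent

Query 1 returns: [(7,)]
Query 2 returns: [(6,)]

Reason: COUNT(*) includes NULLs, COUNT(column) excludes them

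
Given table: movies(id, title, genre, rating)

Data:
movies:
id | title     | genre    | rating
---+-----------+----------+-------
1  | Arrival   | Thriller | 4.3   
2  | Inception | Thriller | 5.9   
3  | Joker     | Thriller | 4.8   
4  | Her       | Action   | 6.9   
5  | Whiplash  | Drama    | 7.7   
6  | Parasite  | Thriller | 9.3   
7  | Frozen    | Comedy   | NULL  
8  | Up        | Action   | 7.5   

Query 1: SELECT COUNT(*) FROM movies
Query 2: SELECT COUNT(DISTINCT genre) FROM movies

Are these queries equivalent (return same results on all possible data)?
No, not equivalent

Query 1 returns: [(8,)]
Query 2 returns: [(4,)]

Reason: COUNT(*) counts rows, COUNT(DISTINCT genre) counts unique genres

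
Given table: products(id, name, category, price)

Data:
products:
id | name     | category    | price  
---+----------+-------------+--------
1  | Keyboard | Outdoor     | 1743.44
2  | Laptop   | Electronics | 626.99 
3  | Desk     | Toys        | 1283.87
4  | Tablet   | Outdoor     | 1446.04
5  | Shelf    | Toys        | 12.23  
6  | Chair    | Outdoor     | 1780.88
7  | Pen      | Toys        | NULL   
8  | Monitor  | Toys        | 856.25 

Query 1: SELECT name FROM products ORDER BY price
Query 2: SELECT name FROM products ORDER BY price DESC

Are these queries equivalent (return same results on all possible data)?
No, not equivalent

Query 1 returns: [('Pen',), ('Shelf',), ('Laptop',), ('Monitor',), ('Desk',), ('Tablet',), ('Keyboard',), ('Chair',)]
Query 2 returns: [('Chair',), ('Keyboard',), ('Tablet',), ('Desk',), ('Monitor',), ('Laptop',), ('Shelf',), ('Pen',)]

Reason: ASC vs DESC gives opposite ordering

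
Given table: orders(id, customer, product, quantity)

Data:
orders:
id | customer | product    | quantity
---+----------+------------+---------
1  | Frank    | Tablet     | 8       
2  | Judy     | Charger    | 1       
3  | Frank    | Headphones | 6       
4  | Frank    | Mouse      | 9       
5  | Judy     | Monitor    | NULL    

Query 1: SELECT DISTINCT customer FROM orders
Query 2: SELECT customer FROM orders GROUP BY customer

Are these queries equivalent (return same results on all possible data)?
Yes, equivalent

Both queries return: [('Frank',), ('Judy',)]

Reason: Both get unique customers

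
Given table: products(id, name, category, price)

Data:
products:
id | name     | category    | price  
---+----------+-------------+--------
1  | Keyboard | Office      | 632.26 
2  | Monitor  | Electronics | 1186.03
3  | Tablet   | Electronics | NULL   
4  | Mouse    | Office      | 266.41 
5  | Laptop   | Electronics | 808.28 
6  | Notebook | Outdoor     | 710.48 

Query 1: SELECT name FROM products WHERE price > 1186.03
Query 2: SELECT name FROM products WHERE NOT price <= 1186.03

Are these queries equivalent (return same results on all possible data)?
Yes, equivalent

Both queries return: []

Reason: Both filter price > 1186.03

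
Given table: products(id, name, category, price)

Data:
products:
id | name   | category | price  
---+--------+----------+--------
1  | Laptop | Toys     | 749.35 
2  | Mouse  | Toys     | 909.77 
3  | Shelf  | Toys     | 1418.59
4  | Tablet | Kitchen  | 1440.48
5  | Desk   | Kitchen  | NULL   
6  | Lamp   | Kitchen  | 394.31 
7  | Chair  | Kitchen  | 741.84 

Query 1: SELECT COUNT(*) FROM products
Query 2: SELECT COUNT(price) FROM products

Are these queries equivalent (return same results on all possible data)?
No, not equivalent

Query 1 returns: [(7,)]
Query 2 returns: [(6,)]

Reason: COUNT(*) includes NULLs, COUNT(column) excludes them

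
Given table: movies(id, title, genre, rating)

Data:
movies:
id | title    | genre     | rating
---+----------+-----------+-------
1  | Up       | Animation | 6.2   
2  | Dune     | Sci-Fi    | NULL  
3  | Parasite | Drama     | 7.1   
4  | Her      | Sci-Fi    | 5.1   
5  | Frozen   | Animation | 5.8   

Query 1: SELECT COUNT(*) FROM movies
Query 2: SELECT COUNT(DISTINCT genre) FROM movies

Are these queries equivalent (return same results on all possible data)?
No, not equivalent

Query 1 returns: [(5,)]
Query 2 returns: [(3,)]

Reason: COUNT(*) counts rows, COUNT(DISTINCT genre) counts unique genres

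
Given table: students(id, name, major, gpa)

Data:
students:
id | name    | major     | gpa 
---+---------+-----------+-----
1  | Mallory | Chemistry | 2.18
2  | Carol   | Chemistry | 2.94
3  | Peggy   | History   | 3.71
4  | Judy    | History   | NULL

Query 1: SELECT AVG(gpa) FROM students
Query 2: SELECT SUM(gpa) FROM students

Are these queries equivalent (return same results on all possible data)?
No, not equivalent

Query 1 returns: [(2.9433333333333334,)]
Query 2 returns: [(8.83,)]

Reason: AVG vs SUM give different aggregate values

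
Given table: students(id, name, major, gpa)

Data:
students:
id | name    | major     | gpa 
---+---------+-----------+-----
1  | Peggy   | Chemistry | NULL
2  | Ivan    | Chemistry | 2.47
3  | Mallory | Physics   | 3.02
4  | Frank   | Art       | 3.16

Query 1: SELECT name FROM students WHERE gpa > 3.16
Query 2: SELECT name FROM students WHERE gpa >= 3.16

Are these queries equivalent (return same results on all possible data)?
No, not equivalent

Query 1 returns: []
Query 2 returns: [('Frank',)]

Reason: > vs >= gives different results when gpa = 3.16 exists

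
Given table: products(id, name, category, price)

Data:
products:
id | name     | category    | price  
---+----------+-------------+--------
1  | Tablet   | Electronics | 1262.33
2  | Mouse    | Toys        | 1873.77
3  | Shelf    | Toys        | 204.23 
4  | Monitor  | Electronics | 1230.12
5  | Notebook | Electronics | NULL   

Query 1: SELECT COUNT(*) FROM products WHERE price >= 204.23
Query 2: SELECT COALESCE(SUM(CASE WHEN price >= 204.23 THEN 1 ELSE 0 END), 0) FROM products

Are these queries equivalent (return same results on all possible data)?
Yes, equivalent

Both queries return: [(4,)]

Reason: COUNT with WHERE vs conditional SUM (COALESCE handles empty-table NULL)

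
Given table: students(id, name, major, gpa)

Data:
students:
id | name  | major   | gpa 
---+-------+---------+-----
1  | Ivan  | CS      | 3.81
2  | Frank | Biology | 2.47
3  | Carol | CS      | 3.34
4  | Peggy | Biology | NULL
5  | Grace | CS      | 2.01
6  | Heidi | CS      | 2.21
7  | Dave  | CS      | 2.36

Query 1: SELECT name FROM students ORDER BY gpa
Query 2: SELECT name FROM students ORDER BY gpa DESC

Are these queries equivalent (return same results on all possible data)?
No, not equivalent

Query 1 returns: [('Peggy',), ('Grace',), ('Heidi',), ('Dave',), ('Frank',), ('Carol',), ('Ivan',)]
Query 2 returns: [('Ivan',), ('Carol',), ('Frank',), ('Dave',), ('Heidi',), ('Grace',), ('Peggy',)]

Reason: ASC vs DESC gives opposite ordering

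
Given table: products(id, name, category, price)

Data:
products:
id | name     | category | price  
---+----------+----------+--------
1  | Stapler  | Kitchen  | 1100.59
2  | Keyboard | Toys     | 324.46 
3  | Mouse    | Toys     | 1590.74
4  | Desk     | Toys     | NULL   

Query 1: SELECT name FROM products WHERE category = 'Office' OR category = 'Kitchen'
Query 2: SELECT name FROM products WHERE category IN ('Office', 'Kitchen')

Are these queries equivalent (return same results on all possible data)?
Yes, equivalent

Both queries return: [('Stapler',)]

Reason: OR vs IN are equivalent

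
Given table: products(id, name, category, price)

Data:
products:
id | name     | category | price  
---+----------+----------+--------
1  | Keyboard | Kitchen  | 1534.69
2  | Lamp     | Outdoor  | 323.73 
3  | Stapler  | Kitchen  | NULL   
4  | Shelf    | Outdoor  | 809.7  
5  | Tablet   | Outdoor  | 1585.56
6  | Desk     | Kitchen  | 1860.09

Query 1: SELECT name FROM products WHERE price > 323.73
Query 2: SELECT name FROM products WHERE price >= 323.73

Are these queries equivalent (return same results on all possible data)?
No, not equivalent

Query 1 returns: [('Keyboard',), ('Shelf',), ('Tablet',), ('Desk',)]
Query 2 returns: [('Keyboard',), ('Lamp',), ('Shelf',), ('Tablet',), ('Desk',)]

Reason: > vs >= gives different results when price = 323.73 exists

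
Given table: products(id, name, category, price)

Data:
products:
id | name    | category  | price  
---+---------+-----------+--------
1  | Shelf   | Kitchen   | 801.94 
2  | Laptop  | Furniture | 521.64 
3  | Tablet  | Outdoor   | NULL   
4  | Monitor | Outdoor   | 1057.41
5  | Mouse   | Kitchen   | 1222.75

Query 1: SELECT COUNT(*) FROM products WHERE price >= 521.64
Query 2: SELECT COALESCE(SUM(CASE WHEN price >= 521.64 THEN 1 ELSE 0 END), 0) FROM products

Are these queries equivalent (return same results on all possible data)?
Yes, equivalent

Both queries return: [(4,)]

Reason: COUNT with WHERE vs conditional SUM (COALESCE handles empty-table NULL)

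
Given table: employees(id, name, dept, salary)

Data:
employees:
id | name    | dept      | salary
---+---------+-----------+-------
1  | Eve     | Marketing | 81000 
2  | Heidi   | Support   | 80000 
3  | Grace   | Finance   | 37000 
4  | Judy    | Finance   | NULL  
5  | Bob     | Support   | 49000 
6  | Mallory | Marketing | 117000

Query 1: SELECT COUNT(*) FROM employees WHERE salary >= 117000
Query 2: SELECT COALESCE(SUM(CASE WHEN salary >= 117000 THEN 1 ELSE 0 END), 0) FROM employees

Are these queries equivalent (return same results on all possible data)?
Yes, equivalent

Both queries return: [(1,)]

Reason: COUNT with WHERE vs conditional SUM (COALESCE handles empty-table NULL)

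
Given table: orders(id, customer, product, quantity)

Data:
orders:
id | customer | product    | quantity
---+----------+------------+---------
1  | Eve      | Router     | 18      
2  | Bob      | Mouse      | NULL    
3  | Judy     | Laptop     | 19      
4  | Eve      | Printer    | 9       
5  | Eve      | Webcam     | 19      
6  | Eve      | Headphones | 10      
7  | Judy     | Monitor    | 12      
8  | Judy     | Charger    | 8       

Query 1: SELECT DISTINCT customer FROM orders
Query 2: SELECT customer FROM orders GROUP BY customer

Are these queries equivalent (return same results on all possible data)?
Yes, equivalent

Both queries return: [('Bob',), ('Eve',), ('Judy',)]

Reason: Both get unique customers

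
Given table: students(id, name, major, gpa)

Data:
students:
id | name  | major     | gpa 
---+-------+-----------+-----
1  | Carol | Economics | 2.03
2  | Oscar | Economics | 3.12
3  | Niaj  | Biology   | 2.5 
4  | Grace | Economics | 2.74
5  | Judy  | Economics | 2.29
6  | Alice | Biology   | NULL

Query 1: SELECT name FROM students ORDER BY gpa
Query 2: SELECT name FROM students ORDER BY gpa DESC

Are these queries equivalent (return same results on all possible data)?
No, not equivalent

Query 1 returns: [('Alice',), ('Carol',), ('Judy',), ('Niaj',), ('Grace',), ('Oscar',)]
Query 2 returns: [('Oscar',), ('Grace',), ('Niaj',), ('Judy',), ('Carol',), ('Alice',)]

Reason: ASC vs DESC gives opposite ordering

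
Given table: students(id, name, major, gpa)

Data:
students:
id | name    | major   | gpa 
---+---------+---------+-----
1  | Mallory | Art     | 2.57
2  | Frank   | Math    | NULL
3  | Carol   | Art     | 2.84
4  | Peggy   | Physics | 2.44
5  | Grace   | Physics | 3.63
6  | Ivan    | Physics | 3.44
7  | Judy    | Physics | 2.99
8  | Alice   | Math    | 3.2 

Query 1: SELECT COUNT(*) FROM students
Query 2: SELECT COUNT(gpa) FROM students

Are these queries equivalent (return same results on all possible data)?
No, not equivalent

Query 1 returns: [(8,)]
Query 2 returns: [(7,)]

Reason: COUNT(*) includes NULLs, COUNT(column) excludes them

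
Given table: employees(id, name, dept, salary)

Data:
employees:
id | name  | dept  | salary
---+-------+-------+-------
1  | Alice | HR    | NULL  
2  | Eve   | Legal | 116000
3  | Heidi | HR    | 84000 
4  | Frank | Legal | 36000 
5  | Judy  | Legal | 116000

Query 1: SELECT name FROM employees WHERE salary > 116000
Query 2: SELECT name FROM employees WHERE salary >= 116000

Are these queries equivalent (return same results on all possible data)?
No, not equivalent

Query 1 returns: []
Query 2 returns: [('Eve',), ('Judy',)]

Reason: > vs >= gives different results when salary = 116000 exists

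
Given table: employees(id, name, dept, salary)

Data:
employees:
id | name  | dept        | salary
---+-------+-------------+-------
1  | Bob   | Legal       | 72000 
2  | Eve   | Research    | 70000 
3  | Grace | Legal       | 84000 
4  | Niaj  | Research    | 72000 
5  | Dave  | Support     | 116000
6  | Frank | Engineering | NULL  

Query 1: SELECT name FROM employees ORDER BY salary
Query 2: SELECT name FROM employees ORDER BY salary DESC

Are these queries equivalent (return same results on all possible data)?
No, not equivalent

Query 1 returns: [('Frank',), ('Eve',), ('Bob',), ('Niaj',), ('Grace',), ('Dave',)]
Query 2 returns: [('Dave',), ('Grace',), ('Bob',), ('Niaj',), ('Eve',), ('Frank',)]

Reason: ASC vs DESC gives opposite ordering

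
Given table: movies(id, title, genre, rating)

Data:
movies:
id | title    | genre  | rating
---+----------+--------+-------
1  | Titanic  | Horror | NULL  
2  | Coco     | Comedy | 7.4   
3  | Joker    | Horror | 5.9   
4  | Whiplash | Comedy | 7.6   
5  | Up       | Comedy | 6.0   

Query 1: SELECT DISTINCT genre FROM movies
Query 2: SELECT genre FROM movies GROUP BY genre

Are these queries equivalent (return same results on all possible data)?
Yes, equivalent

Both queries return: [('Comedy',), ('Horror',)]

Reason: Both get unique genres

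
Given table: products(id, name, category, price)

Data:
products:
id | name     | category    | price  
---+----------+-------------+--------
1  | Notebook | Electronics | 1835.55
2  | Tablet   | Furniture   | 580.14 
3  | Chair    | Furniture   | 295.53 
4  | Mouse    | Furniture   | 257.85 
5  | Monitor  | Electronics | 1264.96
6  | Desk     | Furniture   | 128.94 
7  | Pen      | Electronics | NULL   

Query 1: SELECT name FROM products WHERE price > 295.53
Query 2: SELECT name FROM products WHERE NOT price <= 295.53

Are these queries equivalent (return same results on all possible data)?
Yes, equivalent

Both queries return: [('Monitor',), ('Notebook',), ('Tablet',)]

Reason: Both filter price > 295.53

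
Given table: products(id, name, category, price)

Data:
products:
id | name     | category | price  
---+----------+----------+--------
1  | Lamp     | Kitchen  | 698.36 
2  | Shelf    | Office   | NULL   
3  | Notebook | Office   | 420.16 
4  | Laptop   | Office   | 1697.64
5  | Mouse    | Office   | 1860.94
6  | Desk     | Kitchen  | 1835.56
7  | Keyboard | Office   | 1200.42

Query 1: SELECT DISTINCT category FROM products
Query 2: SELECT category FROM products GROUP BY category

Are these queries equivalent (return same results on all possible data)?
Yes, equivalent

Both queries return: [('Kitchen',), ('Office',)]

Reason: Both get unique categorys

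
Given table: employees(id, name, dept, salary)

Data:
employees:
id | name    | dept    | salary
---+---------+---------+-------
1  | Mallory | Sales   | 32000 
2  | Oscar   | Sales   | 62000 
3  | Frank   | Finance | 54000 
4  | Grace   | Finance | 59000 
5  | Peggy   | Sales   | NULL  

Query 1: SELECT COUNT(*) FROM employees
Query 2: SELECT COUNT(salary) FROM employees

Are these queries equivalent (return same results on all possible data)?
No, not equivalent

Query 1 returns: [(5,)]
Query 2 returns: [(4,)]

Reason: COUNT(*) includes NULLs, COUNT(column) excludes them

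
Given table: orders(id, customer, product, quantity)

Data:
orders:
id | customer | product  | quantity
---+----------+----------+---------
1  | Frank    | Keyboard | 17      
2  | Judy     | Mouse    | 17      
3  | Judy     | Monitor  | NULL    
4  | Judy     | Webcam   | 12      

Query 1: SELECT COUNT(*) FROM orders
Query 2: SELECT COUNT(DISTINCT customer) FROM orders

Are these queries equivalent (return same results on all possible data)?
No, not equivalent

Query 1 returns: [(4,)]
Query 2 returns: [(2,)]

Reason: COUNT(*) counts rows, COUNT(DISTINCT customer) counts unique customers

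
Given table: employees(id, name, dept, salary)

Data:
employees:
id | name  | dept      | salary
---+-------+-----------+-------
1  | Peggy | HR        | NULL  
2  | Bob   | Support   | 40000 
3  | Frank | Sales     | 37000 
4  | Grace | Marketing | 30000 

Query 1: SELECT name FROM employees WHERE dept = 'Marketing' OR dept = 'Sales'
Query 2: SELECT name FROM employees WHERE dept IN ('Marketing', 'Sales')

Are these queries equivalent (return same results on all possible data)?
Yes, equivalent

Both queries return: [('Frank',), ('Grace',)]

Reason: OR vs IN are equivalent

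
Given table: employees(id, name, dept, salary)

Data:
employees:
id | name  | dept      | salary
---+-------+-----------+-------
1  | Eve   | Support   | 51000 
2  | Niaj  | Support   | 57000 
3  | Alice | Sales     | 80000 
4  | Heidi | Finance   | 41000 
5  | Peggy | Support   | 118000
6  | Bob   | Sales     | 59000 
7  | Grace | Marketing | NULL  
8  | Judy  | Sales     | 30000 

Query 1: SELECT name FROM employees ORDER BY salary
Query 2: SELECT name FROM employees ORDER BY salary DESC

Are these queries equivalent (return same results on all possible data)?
No, not equivalent

Query 1 returns: [('Grace',), ('Judy',), ('Heidi',), ('Eve',), ('Niaj',), ('Bob',), ('Alice',), ('Peggy',)]
Query 2 returns: [('Peggy',), ('Alice',), ('Bob',), ('Niaj',), ('Eve',), ('Heidi',), ('Judy',), ('Grace',)]

Reason: ASC vs DESC gives opposite ordering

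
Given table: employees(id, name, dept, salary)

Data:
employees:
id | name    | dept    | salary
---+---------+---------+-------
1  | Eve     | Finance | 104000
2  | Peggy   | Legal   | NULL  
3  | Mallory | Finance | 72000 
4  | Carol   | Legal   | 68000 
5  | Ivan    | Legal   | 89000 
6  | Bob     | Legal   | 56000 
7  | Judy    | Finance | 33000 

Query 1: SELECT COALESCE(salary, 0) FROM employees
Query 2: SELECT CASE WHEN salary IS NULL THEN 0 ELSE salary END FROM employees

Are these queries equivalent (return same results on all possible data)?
Yes, equivalent

Both queries return: [(0,), (33000,), (56000,), (68000,), (72000,), (89000,), (104000,)]

Reason: COALESCE vs CASE for NULL handling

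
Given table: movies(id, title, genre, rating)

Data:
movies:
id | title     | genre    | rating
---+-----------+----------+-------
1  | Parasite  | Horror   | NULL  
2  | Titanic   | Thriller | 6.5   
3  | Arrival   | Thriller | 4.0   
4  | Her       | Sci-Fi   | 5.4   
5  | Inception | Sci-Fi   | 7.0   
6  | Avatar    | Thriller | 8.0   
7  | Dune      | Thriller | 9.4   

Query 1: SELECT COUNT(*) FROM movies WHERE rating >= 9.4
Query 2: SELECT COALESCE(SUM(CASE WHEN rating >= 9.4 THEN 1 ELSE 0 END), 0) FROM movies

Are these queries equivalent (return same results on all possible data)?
Yes, equivalent

Both queries return: [(1,)]

Reason: COUNT with WHERE vs conditional SUM (COALESCE handles empty-table NULL)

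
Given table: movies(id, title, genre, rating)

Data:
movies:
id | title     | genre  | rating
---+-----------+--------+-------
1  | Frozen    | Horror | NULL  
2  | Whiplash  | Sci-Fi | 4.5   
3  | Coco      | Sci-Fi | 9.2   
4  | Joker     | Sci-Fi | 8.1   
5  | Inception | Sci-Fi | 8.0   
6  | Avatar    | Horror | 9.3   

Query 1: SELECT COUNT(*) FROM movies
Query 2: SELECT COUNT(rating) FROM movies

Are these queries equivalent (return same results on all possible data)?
No, not equivalent

Query 1 returns: [(6,)]
Query 2 returns: [(5,)]

Reason: COUNT(*) includes NULLs, COUNT(column) excludes them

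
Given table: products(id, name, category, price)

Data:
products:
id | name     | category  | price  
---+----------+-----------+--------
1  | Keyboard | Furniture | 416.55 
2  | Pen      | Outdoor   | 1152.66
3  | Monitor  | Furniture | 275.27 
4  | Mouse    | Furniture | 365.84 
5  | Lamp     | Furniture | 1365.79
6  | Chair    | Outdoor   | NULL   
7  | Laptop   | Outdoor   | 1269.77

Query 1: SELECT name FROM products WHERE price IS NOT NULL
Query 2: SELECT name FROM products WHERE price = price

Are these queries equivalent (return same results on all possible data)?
Yes, equivalent

Both queries return: [('Keyboard',), ('Lamp',), ('Laptop',), ('Monitor',), ('Mouse',), ('Pen',)]

Reason: IS NOT NULL vs self-equality (both exclude NULLs)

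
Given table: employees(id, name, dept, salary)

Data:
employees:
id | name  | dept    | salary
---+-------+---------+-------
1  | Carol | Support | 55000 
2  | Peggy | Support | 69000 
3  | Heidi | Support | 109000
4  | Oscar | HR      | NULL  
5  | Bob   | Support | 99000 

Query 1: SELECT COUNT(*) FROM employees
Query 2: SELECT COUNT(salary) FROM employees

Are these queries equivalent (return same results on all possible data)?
No, not equivalent

Query 1 returns: [(5,)]
Query 2 returns: [(4,)]

Reason: COUNT(*) includes NULLs, COUNT(column) excludes them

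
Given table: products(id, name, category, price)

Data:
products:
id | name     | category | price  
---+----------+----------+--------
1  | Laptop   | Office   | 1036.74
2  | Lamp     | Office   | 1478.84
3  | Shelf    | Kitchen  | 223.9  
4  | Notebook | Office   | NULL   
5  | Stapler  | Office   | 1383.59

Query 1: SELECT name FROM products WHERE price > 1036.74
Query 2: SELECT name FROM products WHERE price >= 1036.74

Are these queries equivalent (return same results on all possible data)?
No, not equivalent

Query 1 returns: [('Lamp',), ('Stapler',)]
Query 2 returns: [('Laptop',), ('Lamp',), ('Stapler',)]

Reason: > vs >= gives different results when price = 1036.74 exists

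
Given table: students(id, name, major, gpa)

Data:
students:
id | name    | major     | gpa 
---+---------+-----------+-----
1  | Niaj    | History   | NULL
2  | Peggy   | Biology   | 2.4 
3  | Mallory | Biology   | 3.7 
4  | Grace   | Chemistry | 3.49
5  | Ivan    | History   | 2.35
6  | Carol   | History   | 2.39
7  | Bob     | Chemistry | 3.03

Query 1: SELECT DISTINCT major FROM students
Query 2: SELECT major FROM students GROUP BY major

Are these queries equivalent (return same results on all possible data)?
Yes, equivalent

Both queries return: [('Biology',), ('Chemistry',), ('History',)]

Reason: Both get unique majors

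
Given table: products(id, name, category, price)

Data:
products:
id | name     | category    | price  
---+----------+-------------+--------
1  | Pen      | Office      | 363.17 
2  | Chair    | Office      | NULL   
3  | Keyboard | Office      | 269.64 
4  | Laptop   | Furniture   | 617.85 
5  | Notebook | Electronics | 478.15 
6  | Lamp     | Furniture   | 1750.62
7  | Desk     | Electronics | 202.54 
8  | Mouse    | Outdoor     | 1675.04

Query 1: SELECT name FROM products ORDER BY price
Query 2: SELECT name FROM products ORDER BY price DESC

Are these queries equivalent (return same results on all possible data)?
No, not equivalent

Query 1 returns: [('Chair',), ('Desk',), ('Keyboard',), ('Pen',), ('Notebook',), ('Laptop',), ('Mouse',), ('Lamp',)]
Query 2 returns: [('Lamp',), ('Mouse',), ('Laptop',), ('Notebook',), ('Pen',), ('Keyboard',), ('Desk',), ('Chair',)]

Reason: ASC vs DESC gives opposite ordering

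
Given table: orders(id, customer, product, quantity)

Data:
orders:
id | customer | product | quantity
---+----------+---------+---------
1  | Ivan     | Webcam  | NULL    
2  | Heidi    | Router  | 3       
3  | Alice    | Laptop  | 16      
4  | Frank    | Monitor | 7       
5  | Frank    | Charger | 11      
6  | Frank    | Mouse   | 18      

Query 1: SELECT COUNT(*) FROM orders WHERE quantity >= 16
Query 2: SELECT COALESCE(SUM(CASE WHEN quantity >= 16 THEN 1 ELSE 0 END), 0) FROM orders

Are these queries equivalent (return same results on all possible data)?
Yes, equivalent

Both queries return: [(2,)]

Reason: COUNT with WHERE vs conditional SUM (COALESCE handles empty-table NULL)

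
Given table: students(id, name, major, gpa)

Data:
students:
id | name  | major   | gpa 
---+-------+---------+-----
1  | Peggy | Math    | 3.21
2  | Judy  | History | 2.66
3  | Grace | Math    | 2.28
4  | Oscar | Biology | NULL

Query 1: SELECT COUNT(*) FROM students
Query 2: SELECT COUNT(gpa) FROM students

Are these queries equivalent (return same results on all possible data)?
No, not equivalent

Query 1 returns: [(4,)]
Query 2 returns: [(3,)]

Reason: COUNT(*) includes NULLs, COUNT(column) excludes them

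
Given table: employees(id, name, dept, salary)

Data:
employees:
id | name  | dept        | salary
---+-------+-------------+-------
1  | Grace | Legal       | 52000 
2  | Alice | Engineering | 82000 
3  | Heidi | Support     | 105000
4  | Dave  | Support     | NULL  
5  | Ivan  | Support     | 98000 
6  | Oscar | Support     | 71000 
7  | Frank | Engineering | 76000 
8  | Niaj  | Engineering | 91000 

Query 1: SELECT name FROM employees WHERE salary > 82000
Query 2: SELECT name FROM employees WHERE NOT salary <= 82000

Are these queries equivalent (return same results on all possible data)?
Yes, equivalent

Both queries return: [('Heidi',), ('Ivan',), ('Niaj',)]

Reason: Both filter salary > 82000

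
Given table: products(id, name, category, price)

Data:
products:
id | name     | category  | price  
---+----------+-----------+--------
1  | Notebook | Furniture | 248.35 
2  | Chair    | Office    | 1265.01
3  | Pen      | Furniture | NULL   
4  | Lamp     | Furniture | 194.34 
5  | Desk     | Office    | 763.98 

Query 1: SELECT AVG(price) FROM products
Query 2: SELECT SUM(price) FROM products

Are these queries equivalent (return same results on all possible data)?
No, not equivalent

Query 1 returns: [(617.92,)]
Query 2 returns: [(2471.68,)]

Reason: AVG vs SUM give different aggregate values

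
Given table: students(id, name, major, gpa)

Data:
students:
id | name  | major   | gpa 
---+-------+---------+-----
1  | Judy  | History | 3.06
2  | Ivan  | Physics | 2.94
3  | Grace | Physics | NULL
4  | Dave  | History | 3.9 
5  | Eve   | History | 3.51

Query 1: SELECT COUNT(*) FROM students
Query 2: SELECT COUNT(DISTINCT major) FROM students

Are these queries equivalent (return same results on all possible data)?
No, not equivalent

Query 1 returns: [(5,)]
Query 2 returns: [(2,)]

Reason: COUNT(*) counts rows, COUNT(DISTINCT major) counts unique majors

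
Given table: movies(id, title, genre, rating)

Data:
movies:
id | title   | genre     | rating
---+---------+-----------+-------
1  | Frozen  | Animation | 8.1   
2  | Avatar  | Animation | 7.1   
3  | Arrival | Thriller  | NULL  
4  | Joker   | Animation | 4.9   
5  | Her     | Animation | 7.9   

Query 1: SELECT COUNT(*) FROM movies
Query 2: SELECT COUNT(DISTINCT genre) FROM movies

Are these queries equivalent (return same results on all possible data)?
No, not equivalent

Query 1 returns: [(5,)]
Query 2 returns: [(2,)]

Reason: COUNT(*) counts rows, COUNT(DISTINCT genre) counts unique genres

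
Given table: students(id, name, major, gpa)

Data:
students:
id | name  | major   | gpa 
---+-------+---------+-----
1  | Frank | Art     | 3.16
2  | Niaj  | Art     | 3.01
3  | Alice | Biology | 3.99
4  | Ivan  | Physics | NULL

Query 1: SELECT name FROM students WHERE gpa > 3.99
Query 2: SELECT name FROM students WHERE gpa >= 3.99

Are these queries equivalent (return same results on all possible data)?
No, not equivalent

Query 1 returns: []
Query 2 returns: [('Alice',)]

Reason: > vs >= gives different results when gpa = 3.99 exists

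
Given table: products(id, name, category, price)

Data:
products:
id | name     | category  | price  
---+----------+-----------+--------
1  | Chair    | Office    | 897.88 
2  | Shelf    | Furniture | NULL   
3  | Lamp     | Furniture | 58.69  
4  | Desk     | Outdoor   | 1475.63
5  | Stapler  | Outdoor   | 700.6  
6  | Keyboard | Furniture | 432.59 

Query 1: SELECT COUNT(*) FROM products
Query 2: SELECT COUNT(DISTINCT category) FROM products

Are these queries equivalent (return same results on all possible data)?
No, not equivalent

Query 1 returns: [(6,)]
Query 2 returns: [(3,)]

Reason: COUNT(*) counts rows, COUNT(DISTINCT category) counts unique categorys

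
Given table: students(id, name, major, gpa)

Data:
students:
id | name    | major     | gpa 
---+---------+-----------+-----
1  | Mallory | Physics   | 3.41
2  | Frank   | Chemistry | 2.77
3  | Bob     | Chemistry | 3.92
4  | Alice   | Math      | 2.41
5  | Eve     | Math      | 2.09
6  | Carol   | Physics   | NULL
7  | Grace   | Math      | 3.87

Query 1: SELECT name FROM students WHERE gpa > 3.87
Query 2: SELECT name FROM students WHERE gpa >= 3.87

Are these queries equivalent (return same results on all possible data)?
No, not equivalent

Query 1 returns: [('Bob',)]
Query 2 returns: [('Bob',), ('Grace',)]

Reason: > vs >= gives different results when gpa = 3.87 exists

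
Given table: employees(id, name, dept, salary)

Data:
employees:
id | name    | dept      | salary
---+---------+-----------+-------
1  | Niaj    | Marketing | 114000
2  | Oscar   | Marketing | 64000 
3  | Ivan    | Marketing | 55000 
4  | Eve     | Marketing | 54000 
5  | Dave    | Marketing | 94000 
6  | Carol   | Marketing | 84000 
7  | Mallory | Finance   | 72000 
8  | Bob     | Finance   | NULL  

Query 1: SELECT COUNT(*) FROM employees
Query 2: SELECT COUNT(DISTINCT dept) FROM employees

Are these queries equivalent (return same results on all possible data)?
No, not equivalent

Query 1 returns: [(8,)]
Query 2 returns: [(2,)]

Reason: COUNT(*) counts rows, COUNT(DISTINCT dept) counts unique depts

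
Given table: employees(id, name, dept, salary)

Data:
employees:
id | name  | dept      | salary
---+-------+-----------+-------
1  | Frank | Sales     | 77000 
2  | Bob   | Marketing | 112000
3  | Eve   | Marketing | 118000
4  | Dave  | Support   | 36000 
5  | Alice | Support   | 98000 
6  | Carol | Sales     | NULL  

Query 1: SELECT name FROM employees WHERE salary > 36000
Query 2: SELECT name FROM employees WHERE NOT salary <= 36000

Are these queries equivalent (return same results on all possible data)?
Yes, equivalent

Both queries return: [('Alice',), ('Bob',), ('Eve',), ('Frank',)]

Reason: Both filter salary > 36000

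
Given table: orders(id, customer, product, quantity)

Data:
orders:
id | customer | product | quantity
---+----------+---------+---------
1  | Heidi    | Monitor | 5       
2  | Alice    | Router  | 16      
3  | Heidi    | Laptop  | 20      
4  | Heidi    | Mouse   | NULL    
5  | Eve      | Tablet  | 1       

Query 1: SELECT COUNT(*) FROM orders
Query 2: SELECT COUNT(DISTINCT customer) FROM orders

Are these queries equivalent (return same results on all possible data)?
No, not equivalent

Query 1 returns: [(5,)]
Query 2 returns: [(3,)]

Reason: COUNT(*) counts rows, COUNT(DISTINCT customer) counts unique customers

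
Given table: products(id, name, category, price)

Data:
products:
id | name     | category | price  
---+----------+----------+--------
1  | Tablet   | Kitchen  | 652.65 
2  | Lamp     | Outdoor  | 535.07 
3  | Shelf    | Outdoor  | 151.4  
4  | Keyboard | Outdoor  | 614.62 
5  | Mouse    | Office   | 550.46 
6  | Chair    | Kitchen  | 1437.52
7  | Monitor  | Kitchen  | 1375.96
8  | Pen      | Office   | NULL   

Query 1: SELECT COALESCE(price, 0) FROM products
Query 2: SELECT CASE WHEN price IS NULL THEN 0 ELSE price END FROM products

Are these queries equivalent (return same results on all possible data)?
Yes, equivalent

Both queries return: [(0,), (151.4,), (535.07,), (550.46,), (614.62,), (652.65,), (1375.96,), (1437.52,)]

Reason: COALESCE vs CASE for NULL handling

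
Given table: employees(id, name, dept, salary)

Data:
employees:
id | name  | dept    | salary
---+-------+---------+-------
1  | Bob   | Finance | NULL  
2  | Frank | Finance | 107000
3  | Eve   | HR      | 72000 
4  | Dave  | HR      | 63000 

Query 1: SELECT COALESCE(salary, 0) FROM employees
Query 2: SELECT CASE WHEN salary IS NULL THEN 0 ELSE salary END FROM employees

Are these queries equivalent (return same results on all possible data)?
Yes, equivalent

Both queries return: [(0,), (63000,), (72000,), (107000,)]

Reason: COALESCE vs CASE for NULL handling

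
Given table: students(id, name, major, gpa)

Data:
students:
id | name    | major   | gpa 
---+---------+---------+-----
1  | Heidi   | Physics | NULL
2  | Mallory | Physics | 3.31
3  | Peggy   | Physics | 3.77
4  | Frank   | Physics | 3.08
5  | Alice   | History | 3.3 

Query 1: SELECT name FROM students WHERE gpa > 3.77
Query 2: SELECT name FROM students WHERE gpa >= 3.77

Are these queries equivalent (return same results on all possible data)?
No, not equivalent

Query 1 returns: []
Query 2 returns: [('Peggy',)]

Reason: > vs >= gives different results when gpa = 3.77 exists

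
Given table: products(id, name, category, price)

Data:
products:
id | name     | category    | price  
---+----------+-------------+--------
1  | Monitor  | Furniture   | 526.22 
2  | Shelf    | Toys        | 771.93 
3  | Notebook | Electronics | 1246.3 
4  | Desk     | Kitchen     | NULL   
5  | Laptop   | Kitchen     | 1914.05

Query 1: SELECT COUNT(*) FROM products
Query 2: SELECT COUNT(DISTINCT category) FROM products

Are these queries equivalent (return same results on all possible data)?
No, not equivalent

Query 1 returns: [(5,)]
Query 2 returns: [(4,)]

Reason: COUNT(*) counts rows, COUNT(DISTINCT category) counts unique categorys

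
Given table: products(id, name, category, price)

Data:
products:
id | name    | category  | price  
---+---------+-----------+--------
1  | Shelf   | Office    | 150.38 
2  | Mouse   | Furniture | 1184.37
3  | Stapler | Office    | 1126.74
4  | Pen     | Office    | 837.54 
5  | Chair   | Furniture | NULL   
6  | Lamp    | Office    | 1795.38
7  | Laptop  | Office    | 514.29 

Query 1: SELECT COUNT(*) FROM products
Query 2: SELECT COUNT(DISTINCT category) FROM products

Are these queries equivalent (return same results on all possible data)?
No, not equivalent

Query 1 returns: [(7,)]
Query 2 returns: [(2,)]

Reason: COUNT(*) counts rows, COUNT(DISTINCT category) counts unique categorys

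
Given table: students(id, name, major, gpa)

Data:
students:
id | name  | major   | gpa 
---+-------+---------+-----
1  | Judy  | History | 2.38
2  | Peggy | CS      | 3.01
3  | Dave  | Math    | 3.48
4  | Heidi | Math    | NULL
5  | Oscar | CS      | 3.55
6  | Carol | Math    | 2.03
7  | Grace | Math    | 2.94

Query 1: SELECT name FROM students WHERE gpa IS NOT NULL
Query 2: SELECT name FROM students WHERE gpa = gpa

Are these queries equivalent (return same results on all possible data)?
Yes, equivalent

Both queries return: [('Carol',), ('Dave',), ('Grace',), ('Judy',), ('Oscar',), ('Peggy',)]

Reason: IS NOT NULL vs self-equality (both exclude NULLs)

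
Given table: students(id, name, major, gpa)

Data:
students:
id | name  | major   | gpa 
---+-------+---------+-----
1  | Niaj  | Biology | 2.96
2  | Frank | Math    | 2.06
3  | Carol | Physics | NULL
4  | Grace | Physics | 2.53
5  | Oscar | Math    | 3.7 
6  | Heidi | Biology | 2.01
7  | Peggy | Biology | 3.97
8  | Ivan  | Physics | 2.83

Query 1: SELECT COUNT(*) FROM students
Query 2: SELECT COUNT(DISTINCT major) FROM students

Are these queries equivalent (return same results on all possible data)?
No, not equivalent

Query 1 returns: [(8,)]
Query 2 returns: [(3,)]

Reason: COUNT(*) counts rows, COUNT(DISTINCT major) counts unique majors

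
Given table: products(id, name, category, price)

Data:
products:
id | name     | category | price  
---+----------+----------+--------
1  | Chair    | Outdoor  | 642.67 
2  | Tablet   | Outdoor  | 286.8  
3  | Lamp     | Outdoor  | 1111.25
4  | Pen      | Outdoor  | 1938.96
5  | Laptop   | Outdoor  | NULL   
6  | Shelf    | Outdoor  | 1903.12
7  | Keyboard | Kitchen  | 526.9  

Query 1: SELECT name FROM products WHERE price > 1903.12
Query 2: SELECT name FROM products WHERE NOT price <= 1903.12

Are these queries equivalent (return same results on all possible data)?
Yes, equivalent

Both queries return: [('Pen',)]

Reason: Both filter price > 1903.12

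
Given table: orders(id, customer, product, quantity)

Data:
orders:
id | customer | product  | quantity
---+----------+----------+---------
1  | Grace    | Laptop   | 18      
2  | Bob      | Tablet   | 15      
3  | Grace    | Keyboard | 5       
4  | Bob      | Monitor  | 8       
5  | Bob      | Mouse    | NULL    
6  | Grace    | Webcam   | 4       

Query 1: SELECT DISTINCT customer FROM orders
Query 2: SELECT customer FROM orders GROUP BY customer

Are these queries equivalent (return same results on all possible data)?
Yes, equivalent

Both queries return: [('Bob',), ('Grace',)]

Reason: Both get unique customers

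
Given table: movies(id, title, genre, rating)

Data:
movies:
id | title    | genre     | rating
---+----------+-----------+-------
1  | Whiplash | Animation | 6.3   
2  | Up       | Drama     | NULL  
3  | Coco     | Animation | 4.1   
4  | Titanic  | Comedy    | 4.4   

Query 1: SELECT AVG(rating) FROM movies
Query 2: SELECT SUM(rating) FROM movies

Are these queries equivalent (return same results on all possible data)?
No, not equivalent

Query 1 returns: [(4.933333333333334,)]
Query 2 returns: [(14.8,)]

Reason: AVG vs SUM give different aggregate values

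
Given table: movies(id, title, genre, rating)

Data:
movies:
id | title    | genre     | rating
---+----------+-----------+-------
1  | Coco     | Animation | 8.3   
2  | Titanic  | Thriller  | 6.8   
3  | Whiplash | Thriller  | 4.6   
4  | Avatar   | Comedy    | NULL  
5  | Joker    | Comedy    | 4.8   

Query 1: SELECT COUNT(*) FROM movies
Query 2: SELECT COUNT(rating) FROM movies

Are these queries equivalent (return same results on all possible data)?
No, not equivalent

Query 1 returns: [(5,)]
Query 2 returns: [(4,)]

Reason: COUNT(*) includes NULLs, COUNT(column) excludes them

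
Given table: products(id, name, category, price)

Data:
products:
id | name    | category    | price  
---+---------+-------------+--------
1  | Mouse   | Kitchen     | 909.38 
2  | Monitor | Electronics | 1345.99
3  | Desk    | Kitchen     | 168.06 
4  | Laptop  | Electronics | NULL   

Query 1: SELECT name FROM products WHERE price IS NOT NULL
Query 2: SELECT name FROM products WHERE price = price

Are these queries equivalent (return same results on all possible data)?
Yes, equivalent

Both queries return: [('Desk',), ('Monitor',), ('Mouse',)]

Reason: IS NOT NULL vs self-equality (both exclude NULLs)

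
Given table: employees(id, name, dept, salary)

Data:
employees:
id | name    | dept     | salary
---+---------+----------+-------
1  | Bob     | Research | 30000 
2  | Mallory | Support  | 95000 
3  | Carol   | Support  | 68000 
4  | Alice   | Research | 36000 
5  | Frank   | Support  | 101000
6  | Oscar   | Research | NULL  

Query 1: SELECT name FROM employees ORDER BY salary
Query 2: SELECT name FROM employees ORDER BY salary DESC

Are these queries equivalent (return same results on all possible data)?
No, not equivalent

Query 1 returns: [('Oscar',), ('Bob',), ('Alice',), ('Carol',), ('Mallory',), ('Frank',)]
Query 2 returns: [('Frank',), ('Mallory',), ('Carol',), ('Alice',), ('Bob',), ('Oscar',)]

Reason: ASC vs DESC gives opposite ordering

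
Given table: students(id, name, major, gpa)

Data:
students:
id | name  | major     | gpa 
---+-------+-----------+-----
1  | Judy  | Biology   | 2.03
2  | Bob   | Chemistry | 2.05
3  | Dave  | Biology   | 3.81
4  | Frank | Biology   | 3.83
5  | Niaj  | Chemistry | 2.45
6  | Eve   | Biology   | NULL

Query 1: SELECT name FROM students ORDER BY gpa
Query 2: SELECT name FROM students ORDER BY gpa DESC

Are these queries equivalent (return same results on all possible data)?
No, not equivalent

Query 1 returns: [('Eve',), ('Judy',), ('Bob',), ('Niaj',), ('Dave',), ('Frank',)]
Query 2 returns: [('Frank',), ('Dave',), ('Niaj',), ('Bob',), ('Judy',), ('Eve',)]

Reason: ASC vs DESC gives opposite ordering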